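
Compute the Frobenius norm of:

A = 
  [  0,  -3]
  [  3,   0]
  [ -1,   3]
||A||_F = 5.292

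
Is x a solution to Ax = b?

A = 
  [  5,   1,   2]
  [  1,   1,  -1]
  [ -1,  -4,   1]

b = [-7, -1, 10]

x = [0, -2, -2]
No

Ax = [-6, 0, 6] ≠ b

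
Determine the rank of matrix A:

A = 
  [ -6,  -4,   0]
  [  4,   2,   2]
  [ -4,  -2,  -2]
rank(A) = 2

Row reduce:
R2 → R2 + (2/3)·R1
R3 → R3 - (2/3)·R1
R3 → R3 + (1)·R2
REF = 
  [  -6,   -4,    0]
  [   0, -2/3,    2]
  [   0,    0,    0]
Pivot columns: 1, 2 → 2 pivots.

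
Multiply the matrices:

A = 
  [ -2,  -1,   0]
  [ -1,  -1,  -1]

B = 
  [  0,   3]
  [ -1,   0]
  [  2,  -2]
AB = 
  [  1,  -6]
  [ -1,  -1]

A is 2×3 and B is 3×2, so AB is 2×2. Each entry is (row of A)·(column of B):
AB[1,1] = (-2)(0) + (-1)(-1) + (0)(2) = 1
AB[1,2] = (-2)(3) + (-1)(0) + (0)(-2) = -6
AB[2,1] = (-1)(0) + (-1)(-1) + (-1)(2) = -1
AB[2,2] = (-1)(3) + (-1)(0) + (-1)(-2) = -1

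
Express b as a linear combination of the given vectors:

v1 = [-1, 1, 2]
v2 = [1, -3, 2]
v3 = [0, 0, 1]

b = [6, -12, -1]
c1 = -3, c2 = 3, c3 = -1

b = -3·v1 + 3·v2 + -1·v3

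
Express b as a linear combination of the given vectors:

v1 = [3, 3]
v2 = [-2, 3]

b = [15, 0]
c1 = 3, c2 = -3

b = 3·v1 + -3·v2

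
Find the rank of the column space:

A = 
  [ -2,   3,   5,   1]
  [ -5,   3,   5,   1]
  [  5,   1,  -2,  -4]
dim(Col(A)) = 3

Row reduce:
R2 → R2 - (5/2)·R1
R3 → R3 + (5/2)·R1
R3 → R3 + (17/9)·R2
REF = 
  [   -2,     3,     5,     1]
  [    0,  -9/2, -15/2,  -3/2]
  [    0,     0, -11/3, -13/3]
Pivot columns: 1, 2, 3 → 3 pivots.
dim(Col(A)) = number of pivot columns = 3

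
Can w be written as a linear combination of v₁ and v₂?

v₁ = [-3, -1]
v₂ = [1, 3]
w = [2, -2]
Yes

Form the augmented matrix and row-reduce:
[v₁|v₂|w] = 
  [ -3,   1,   2]
  [ -1,   3,  -2]
R2 → R2 - (1/3)·R1
REF = 
  [  -3,    1,    2]
  [   0,  8/3, -8/3]

No row of the form [0 0 | nonzero], so the system is consistent. Back-substitution gives c₁ = -1, c₂ = -1: w = (-1)·v₁ + (-1)·v₂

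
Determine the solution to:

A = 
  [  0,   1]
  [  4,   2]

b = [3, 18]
x = [3, 3]

Row reduce the augmented matrix [A|b]:
Swap R1 ↔ R2
REF = 
  [  4,   2,  18]
  [  0,   1,   3]

Back-substitution:
x₂ = 3 / 1 = 3
x₁ = (18 - (2)(3)) / 4 = 3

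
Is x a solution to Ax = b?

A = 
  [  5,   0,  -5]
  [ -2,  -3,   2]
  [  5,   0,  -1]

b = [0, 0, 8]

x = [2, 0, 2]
Yes

Ax = [0, 0, 8] = b ✓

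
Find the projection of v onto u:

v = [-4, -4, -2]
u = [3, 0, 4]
v·u = (-4)(3) + (-4)(0) + (-2)(4) = -20
u·u = (3)² + (0)² + (4)² = 25
proj_u(v) = (v·u / u·u) × u = (-20/25) × u = (-4/5) × u

proj_u(v) = [-12/5, 0, -16/5]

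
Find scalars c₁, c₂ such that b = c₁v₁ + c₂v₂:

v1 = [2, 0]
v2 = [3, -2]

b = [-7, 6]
c1 = 1, c2 = -3

b = 1·v1 + -3·v2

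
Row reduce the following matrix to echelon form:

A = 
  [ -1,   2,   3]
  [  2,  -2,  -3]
Row operations:
R2 → R2 + (2)·R1

Resulting echelon form:
REF = 
  [ -1,   2,   3]
  [  0,   2,   3]

Rank = 2 (number of non-zero pivot rows).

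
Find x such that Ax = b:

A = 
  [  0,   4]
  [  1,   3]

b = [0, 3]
x = [3, 0]

Row reduce the augmented matrix [A|b]:
Swap R1 ↔ R2
REF = 
  [  1,   3,   3]
  [  0,   4,   0]

Back-substitution:
x₂ = 0 / 4 = 0
x₁ = (3 - (3)(0)) / 1 = 3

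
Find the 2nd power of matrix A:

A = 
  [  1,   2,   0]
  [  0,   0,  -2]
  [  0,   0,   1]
A² = A·A:
A²[1,1] = (1)(1) + (2)(0) + (0)(0) = 1
A²[1,2] = (1)(2) + (2)(0) + (0)(0) = 2
A²[1,3] = (1)(0) + (2)(-2) + (0)(1) = -4
A²[2,1] = (0)(1) + (0)(0) + (-2)(0) = 0
A²[2,2] = (0)(2) + (0)(0) + (-2)(0) = 0
A²[2,3] = (0)(0) + (0)(-2) + (-2)(1) = -2
A²[3,1] = (0)(1) + (0)(0) + (1)(0) = 0
A²[3,2] = (0)(2) + (0)(0) + (1)(0) = 0
A²[3,3] = (0)(0) + (0)(-2) + (1)(1) = 1
A² = 
  [  1,   2,  -4]
  [  0,   0,  -2]
  [  0,   0,   1]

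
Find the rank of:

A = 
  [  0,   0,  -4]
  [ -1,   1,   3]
rank(A) = 2

Row reduce:
Swap R1 ↔ R2
REF = 
  [ -1,   1,   3]
  [  0,   0,  -4]
Pivot columns: 1, 3 → 2 pivots.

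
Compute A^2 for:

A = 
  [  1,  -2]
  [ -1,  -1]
A² = A·A:
A²[1,1] = (1)(1) + (-2)(-1) = 3
A²[1,2] = (1)(-2) + (-2)(-1) = 0
A²[2,1] = (-1)(1) + (-1)(-1) = 0
A²[2,2] = (-1)(-2) + (-1)(-1) = 3
A² = 
  [  3,   0]
  [  0,   3]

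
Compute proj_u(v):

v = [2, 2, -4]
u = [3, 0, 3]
v·u = (2)(3) + (2)(0) + (-4)(3) = -6
u·u = (3)² + (0)² + (3)² = 18
proj_u(v) = (v·u / u·u) × u = (-6/18) × u = (-1/3) × u

proj_u(v) = [-1, 0, -1]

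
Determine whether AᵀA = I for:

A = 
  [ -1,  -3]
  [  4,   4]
No

AᵀA = 
  [ 17,  19]
  [ 19,  25]
≠ I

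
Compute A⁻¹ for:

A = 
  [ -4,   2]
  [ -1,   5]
det(A) = (-4)(5) - (2)(-1) = -18
For a 2×2 matrix, A⁻¹ = (1/det(A)) · [[d, -b], [-c, a]]
    = (-1/18) · [[5, -2], [1, -4]]

A⁻¹ = 
  [-5/18,   1/9]
  [-1/18,   2/9]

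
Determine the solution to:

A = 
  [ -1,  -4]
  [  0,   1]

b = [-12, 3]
x = [0, 3]

Row reduce the augmented matrix [A|b]:
(already in echelon form)
REF = 
  [ -1,  -4, -12]
  [  0,   1,   3]

Back-substitution:
x₂ = 3 / 1 = 3
x₁ = (-12 - (-4)(3)) / (-1) = 0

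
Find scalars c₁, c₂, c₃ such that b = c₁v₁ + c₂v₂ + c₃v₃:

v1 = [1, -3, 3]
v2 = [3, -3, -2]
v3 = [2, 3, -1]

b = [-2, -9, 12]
c1 = 3, c2 = -1, c3 = -1

b = 3·v1 + -1·v2 + -1·v3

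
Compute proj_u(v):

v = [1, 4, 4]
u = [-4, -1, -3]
v·u = (1)(-4) + (4)(-1) + (4)(-3) = -20
u·u = (-4)² + (-1)² + (-3)² = 26
proj_u(v) = (v·u / u·u) × u = (-20/26) × u = (-10/13) × u

proj_u(v) = [40/13, 10/13, 30/13]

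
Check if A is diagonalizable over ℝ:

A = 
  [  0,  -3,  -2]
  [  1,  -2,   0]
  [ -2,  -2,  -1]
No

Characteristic polynomial: det(λI - A) = λ³ + 3λ² + λ - 9
By the rational root theorem any rational root is an integer dividing 9; none of those is a root, so p(λ) has no rational roots and hence (being an irreducible cubic) no repeated roots.
Discriminant of the cubic: Δ = -1696
Δ < 0 ⇒ one real eigenvalue and a complex-conjugate pair: λ ≈ -2.165 + 1.44i, -2.165 - 1.44i, 1.331
Has complex eigenvalues (not diagonalizable over ℝ).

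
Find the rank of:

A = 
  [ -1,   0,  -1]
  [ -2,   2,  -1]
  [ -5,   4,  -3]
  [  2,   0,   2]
Row reduce:
R2 → R2 - (2)·R1
R3 → R3 - (5)·R1
R4 → R4 + (2)·R1
R3 → R3 - (2)·R2
REF = 
  [ -1,   0,  -1]
  [  0,   2,   1]
  [  0,   0,   0]
  [  0,   0,   0]
Pivot columns: 1, 2 → 2 pivots.

rank(A) = 2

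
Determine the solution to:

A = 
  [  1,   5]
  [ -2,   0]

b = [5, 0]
Row reduce the augmented matrix [A|b]:
R2 → R2 + (2)·R1
REF = 
  [  1,   5,   5]
  [  0,  10,  10]

Back-substitution:
x₂ = 10 / 10 = 1
x₁ = (5 - (5)(1)) / 1 = 0

x = [0, 1]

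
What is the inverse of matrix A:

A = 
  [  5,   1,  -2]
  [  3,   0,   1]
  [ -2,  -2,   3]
det(A) = (5)·((0)(3) - (1)(-2)) - (1)·((3)(3) - (1)(-2)) + (-2)·((3)(-2) - (0)(-2))
  = (5)(2) - (1)(11) + (-2)(-6)
  = 11
det(A) = 11 ≠ 0, so A is invertible.

Cofactors Cᵢⱼ = (-1)ⁱ⁺ʲ·Mᵢⱼ:
C = 
  [  2, -11,  -6]
  [  1,  11,   8]
  [  1, -11,  -3]

adj(A) = Cᵀ:
adj(A) = 
  [  2,   1,   1]
  [-11,  11, -11]
  [ -6,   8,  -3]

A⁻¹ = (1/11) · adj(A):
A⁻¹ = 
  [ 2/11,  1/11,  1/11]
  [   -1,     1,    -1]
  [-6/11,  8/11, -3/11]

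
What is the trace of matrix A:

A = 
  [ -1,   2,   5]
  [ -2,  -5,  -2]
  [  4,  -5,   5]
-1

tr(A) = -1 + -5 + 5 = -1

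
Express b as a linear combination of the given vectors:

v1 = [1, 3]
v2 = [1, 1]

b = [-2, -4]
c1 = -1, c2 = -1

b = -1·v1 + -1·v2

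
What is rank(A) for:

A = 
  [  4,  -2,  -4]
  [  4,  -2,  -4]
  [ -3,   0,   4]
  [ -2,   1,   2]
rank(A) = 2

Row reduce:
R2 → R2 - (1)·R1
R3 → R3 + (3/4)·R1
R4 → R4 + (1/2)·R1
Swap R2 ↔ R3
REF = 
  [   4,   -2,   -4]
  [   0, -3/2,    1]
  [   0,    0,    0]
  [   0,    0,    0]
Pivot columns: 1, 2 → 2 pivots.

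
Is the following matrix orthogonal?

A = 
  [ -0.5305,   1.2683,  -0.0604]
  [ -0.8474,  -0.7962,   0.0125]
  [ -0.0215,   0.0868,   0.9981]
No

AᵀA = 
  [  1,   0,   0]
  [  0,   2.2501,   0.0001]
  [  0,   0.0001,   1]
≠ I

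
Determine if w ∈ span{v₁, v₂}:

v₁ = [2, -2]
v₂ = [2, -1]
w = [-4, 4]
Yes

Form the augmented matrix and row-reduce:
[v₁|v₂|w] = 
  [  2,   2,  -4]
  [ -2,  -1,   4]
R2 → R2 + (1)·R1
REF = 
  [  2,   2,  -4]
  [  0,   1,   0]

No row of the form [0 0 | nonzero], so the system is consistent. Back-substitution gives c₁ = -2, c₂ = 0: w = (-2)·v₁ + (0)·v₂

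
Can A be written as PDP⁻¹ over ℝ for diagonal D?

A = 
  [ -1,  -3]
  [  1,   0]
No

tr(A) = -1, det(A) = 3
Characteristic polynomial: λ² - tr(A)λ + det(A) = λ² + λ + 3
λ² + λ + 3 = 0  ⇒  λ = (-1 ± √((1)² - 4·(3)))/2 = (-1 ± √(-11))/2
  = (-1 + i√11)/2,  (-1 - i√11)/2
Eigenvalues: (-1 + i√11)/2, (-1 - i√11)/2  (≈ -0.5 + 1.658i, -0.5 - 1.658i)
Has complex eigenvalues (not diagonalizable over ℝ).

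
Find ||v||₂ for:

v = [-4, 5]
6.403

||v||₂ = √((-4)² + (5)²) = √41 = 6.403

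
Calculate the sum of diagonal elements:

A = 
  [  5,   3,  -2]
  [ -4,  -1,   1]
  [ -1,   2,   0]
4

tr(A) = 5 + -1 + 0 = 4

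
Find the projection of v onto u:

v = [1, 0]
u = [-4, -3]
v·u = (1)(-4) + (0)(-3) = -4
u·u = (-4)² + (-3)² = 25
proj_u(v) = (v·u / u·u) × u = (-4/25) × u

proj_u(v) = [16/25, 12/25]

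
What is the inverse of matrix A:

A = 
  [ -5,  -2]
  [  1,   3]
det(A) = (-5)(3) - (-2)(1) = -13
For a 2×2 matrix, A⁻¹ = (1/det(A)) · [[d, -b], [-c, a]]
    = (-1/13) · [[3, 2], [-1, -5]]

A⁻¹ = 
  [-3/13, -2/13]
  [ 1/13,  5/13]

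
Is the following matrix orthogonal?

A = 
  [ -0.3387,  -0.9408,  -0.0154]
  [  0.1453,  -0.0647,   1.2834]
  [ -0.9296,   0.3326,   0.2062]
No

AᵀA = 
  [  1,   0.0001,   0]
  [  0.0001,   0.9999,   0]
  [  0,   0,   1.6899]
≠ I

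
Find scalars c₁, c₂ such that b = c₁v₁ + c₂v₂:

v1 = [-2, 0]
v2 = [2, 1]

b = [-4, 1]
c1 = 3, c2 = 1

b = 3·v1 + 1·v2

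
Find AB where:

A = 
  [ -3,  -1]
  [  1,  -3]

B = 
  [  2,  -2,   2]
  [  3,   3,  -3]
A is 2×2 and B is 2×3, so AB is 2×3. Each entry is (row of A)·(column of B):
AB[1,1] = (-3)(2) + (-1)(3) = -9
AB[1,2] = (-3)(-2) + (-1)(3) = 3
AB[1,3] = (-3)(2) + (-1)(-3) = -3
AB[2,1] = (1)(2) + (-3)(3) = -7
AB[2,2] = (1)(-2) + (-3)(3) = -11
AB[2,3] = (1)(2) + (-3)(-3) = 11

AB = 
  [ -9,   3,  -3]
  [ -7, -11,  11]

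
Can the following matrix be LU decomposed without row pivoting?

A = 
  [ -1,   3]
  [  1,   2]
Yes.
A[1,1] = -1 ≠ 0, so Gaussian elimination proceeds without a row swap: multiplier ℓ₂₁ = (1)/(-1) = -1, and U[2,2] = 2 - (-1)(3) = 5.
L = 
  [  1,   0]
  [ -1,   1]
U = 
  [ -1,   3]
  [  0,   5]
Check row 2 of LU: [(-1)(-1), (-1)(3) + 5] = [1, 2] = row 2 of A ✓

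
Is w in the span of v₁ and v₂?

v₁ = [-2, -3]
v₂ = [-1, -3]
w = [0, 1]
Yes

Form the augmented matrix and row-reduce:
[v₁|v₂|w] = 
  [ -2,  -1,   0]
  [ -3,  -3,   1]
R2 → R2 - (3/2)·R1
REF = 
  [  -2,   -1,    0]
  [   0, -3/2,    1]

No row of the form [0 0 | nonzero], so the system is consistent. Back-substitution gives c₁ = 1/3, c₂ = -2/3: w = (1/3)·v₁ + (-2/3)·v₂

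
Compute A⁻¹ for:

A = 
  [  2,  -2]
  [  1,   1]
det(A) = (2)(1) - (-2)(1) = 4
For a 2×2 matrix, A⁻¹ = (1/det(A)) · [[d, -b], [-c, a]]
    = (1/4) · [[1, 2], [-1, 2]]

A⁻¹ = 
  [ 1/4,  1/2]
  [-1/4,  1/2]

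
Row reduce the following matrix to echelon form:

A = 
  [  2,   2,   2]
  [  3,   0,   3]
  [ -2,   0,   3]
Row operations:
R2 → R2 - (3/2)·R1
R3 → R3 + (1)·R1
R3 → R3 + (2/3)·R2

Resulting echelon form:
REF = 
  [  2,   2,   2]
  [  0,  -3,   0]
  [  0,   0,   5]

Rank = 3 (number of non-zero pivot rows).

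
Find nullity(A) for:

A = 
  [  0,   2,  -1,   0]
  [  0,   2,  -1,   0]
nullity(A) = 3

Row reduce:
R2 → R2 - (1)·R1
REF = 
  [  0,   2,  -1,   0]
  [  0,   0,   0,   0]
Pivot columns: 2 → 1 pivot.
rank(A) = 1, so nullity(A) = 4 - 1 = 3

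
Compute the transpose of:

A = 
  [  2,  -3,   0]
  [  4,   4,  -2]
Aᵀ = 
  [  2,   4]
  [ -3,   4]
  [  0,  -2]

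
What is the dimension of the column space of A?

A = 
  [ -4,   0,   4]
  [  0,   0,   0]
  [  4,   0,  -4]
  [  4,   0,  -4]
Row reduce:
R3 → R3 + (1)·R1
R4 → R4 + (1)·R1
REF = 
  [ -4,   0,   4]
  [  0,   0,   0]
  [  0,   0,   0]
  [  0,   0,   0]
Pivot columns: 1 → 1 pivot.
dim(Col(A)) = number of pivot columns = 1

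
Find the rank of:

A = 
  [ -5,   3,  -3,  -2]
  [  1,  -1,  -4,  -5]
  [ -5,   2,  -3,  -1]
rank(A) = 3

Row reduce:
R2 → R2 + (1/5)·R1
R3 → R3 - (1)·R1
R3 → R3 - (5/2)·R2
REF = 
  [   -5,     3,    -3,    -2]
  [    0,  -2/5, -23/5, -27/5]
  [    0,     0,  23/2,  29/2]
Pivot columns: 1, 2, 3 → 3 pivots.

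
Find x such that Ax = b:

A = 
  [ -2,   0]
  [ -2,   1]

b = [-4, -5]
Row reduce the augmented matrix [A|b]:
R2 → R2 - (1)·R1
REF = 
  [ -2,   0,  -4]
  [  0,   1,  -1]

Back-substitution:
x₂ = (-1) / 1 = -1
x₁ = (-4 - (0)(-1)) / (-2) = 2

x = [2, -1]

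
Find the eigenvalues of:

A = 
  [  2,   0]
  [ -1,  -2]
λ = 2, -2

tr(A) = 0, det(A) = -4
Characteristic polynomial: λ² - tr(A)λ + det(A) = λ² - 4
λ² - 4 = (λ + 2)(λ - 2)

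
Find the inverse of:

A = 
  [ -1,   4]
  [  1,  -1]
det(A) = (-1)(-1) - (4)(1) = -3
For a 2×2 matrix, A⁻¹ = (1/det(A)) · [[d, -b], [-c, a]]
    = (-1/3) · [[-1, -4], [-1, -1]]

A⁻¹ = 
  [1/3, 4/3]
  [1/3, 1/3]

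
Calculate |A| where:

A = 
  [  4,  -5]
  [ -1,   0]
For a 2×2 matrix, det = ad - bc = (4)(0) - (-5)(-1) = -5

det(A) = -5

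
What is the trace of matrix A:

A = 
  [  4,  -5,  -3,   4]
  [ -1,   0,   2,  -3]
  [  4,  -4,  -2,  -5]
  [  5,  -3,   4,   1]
3

tr(A) = 4 + 0 + -2 + 1 = 3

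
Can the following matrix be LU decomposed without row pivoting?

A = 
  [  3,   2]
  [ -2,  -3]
Yes.
A[1,1] = 3 ≠ 0, so Gaussian elimination proceeds without a row swap: multiplier ℓ₂₁ = (-2)/(3) = -2/3, and U[2,2] = -3 - (-2/3)(2) = -5/3.
L = 
  [   1,    0]
  [-2/3,    1]
U = 
  [   3,    2]
  [   0, -5/3]
Check row 2 of LU: [(-2/3)(3), (-2/3)(2) + (-5/3)] = [-2, -3] = row 2 of A ✓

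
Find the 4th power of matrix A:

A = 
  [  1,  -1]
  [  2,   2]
A² = A·A:
A²[1,1] = (1)(1) + (-1)(2) = -1
A²[1,2] = (1)(-1) + (-1)(2) = -3
A²[2,1] = (2)(1) + (2)(2) = 6
A²[2,2] = (2)(-1) + (2)(2) = 2
A² = 
  [ -1,  -3]
  [  6,   2]

A^3 = A^2·A:
A^3[1,1] = (-1)(1) + (-3)(2) = -7
A^3[1,2] = (-1)(-1) + (-3)(2) = -5
A^3[2,1] = (6)(1) + (2)(2) = 10
A^3[2,2] = (6)(-1) + (2)(2) = -2
A^3 = 
  [ -7,  -5]
  [ 10,  -2]

A^4 = A^3·A:
A^4[1,1] = (-7)(1) + (-5)(2) = -17
A^4[1,2] = (-7)(-1) + (-5)(2) = -3
A^4[2,1] = (10)(1) + (-2)(2) = 6
A^4[2,2] = (10)(-1) + (-2)(2) = -14
A^4 = 
  [-17,  -3]
  [  6, -14]

Therefore
A^4 = 
  [-17,  -3]
  [  6, -14]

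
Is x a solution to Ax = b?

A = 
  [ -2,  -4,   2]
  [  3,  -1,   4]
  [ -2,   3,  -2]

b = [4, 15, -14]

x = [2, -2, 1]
No

Ax = [6, 12, -12] ≠ b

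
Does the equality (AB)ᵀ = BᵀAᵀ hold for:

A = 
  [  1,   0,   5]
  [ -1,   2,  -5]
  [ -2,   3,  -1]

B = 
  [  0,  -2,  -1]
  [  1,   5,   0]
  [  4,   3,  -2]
Yes

(AB)ᵀ = 
  [ 20, -18,  -1]
  [ 13,  -3,  16]
  [-11,  11,   4]

BᵀAᵀ = 
  [ 20, -18,  -1]
  [ 13,  -3,  16]
  [-11,  11,   4]

Both sides are equal — this is the standard identity (AB)ᵀ = BᵀAᵀ, which holds for all A, B.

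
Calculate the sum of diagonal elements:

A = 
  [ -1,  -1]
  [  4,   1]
0

tr(A) = -1 + 1 = 0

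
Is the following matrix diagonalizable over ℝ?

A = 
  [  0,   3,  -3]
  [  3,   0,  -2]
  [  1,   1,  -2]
Yes

Characteristic polynomial: det(λI - A) = λ³ + 2λ² - 4λ - 3
Testing integer divisors of the constant term: p(-3) = 0, so (λ + 3) is a factor:
p(λ) = (λ + 3)(λ² - λ - 1)
λ² - λ - 1 = 0  ⇒  λ = (1 ± √((-1)² - 4·(-1)))/2 = (1 ± √(5))/2
  = (1 + √5)/2,  (1 - √5)/2
Eigenvalues: -3, (1 + √5)/2, (1 - √5)/2  (≈ -3, 1.618, -0.618)
The two irrational eigenvalues are distinct (simple), so each has alg. mult. = geom. mult. = 1.
λ=-3: alg. mult. = 1, geom. mult. = 3 - rank(A - (-3)I) = 3 - 2 = 1
Sum of geometric multiplicities equals n, so A has n independent eigenvectors.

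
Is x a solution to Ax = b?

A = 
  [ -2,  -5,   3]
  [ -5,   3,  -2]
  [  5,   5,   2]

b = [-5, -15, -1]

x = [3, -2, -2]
No

Ax = [-2, -17, 1] ≠ b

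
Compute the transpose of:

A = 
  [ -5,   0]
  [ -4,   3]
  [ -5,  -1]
Aᵀ = 
  [ -5,  -4,  -5]
  [  0,   3,  -1]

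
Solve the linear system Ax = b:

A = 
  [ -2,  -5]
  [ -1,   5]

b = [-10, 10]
Row reduce the augmented matrix [A|b]:
R2 → R2 - (1/2)·R1
REF = 
  [  -2,   -5,  -10]
  [   0, 15/2,   15]

Back-substitution:
x₂ = 15 / (15/2) = 2
x₁ = (-10 - (-5)(2)) / (-2) = 0

x = [0, 2]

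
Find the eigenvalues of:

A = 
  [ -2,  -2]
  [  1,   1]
λ = 0, -1

tr(A) = -1, det(A) = 0
Characteristic polynomial: λ² - tr(A)λ + det(A) = λ² + λ
λ² + λ = λ(λ + 1)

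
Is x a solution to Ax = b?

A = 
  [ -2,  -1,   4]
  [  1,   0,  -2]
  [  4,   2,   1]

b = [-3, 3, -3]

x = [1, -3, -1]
Yes

Ax = [-3, 3, -3] = b ✓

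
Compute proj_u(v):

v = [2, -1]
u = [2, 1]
proj_u(v) = [6/5, 3/5]

v·u = (2)(2) + (-1)(1) = 3
u·u = (2)² + (1)² = 5
proj_u(v) = (v·u / u·u) × u = (3/5) × u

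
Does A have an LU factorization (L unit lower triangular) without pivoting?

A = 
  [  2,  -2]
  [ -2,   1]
Yes.
A[1,1] = 2 ≠ 0, so Gaussian elimination proceeds without a row swap: multiplier ℓ₂₁ = (-2)/(2) = -1, and U[2,2] = 1 - (-1)(-2) = -1.
L = 
  [  1,   0]
  [ -1,   1]
U = 
  [  2,  -2]
  [  0,  -1]
Check row 2 of LU: [(-1)(2), (-1)(-2) + (-1)] = [-2, 1] = row 2 of A ✓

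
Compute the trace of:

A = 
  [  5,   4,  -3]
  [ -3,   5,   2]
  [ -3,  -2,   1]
11

tr(A) = 5 + 5 + 1 = 11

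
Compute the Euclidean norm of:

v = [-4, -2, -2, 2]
5.292

||v||₂ = √((-4)² + (-2)² + (-2)² + (2)²) = √28 = 5.292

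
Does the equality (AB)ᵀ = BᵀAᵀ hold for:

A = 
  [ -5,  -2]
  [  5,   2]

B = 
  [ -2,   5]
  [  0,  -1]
Yes

(AB)ᵀ = 
  [ 10, -10]
  [-23,  23]

BᵀAᵀ = 
  [ 10, -10]
  [-23,  23]

Both sides are equal — this is the standard identity (AB)ᵀ = BᵀAᵀ, which holds for all A, B.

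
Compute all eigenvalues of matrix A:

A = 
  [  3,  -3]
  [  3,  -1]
λ = 1 + i√5, 1 - i√5  (≈ 1 + 2.236i, 1 - 2.236i)

tr(A) = 2, det(A) = 6
Characteristic polynomial: λ² - tr(A)λ + det(A) = λ² - 2λ + 6
λ² - 2λ + 6 = 0  ⇒  λ = (2 ± √((-2)² - 4·(6)))/2 = (2 ± √(-20))/2
  = 1 + i√5,  1 - i√5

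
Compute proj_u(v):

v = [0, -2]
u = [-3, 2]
proj_u(v) = [12/13, -8/13]

v·u = (0)(-3) + (-2)(2) = -4
u·u = (-3)² + (2)² = 13
proj_u(v) = (v·u / u·u) × u = (-4/13) × u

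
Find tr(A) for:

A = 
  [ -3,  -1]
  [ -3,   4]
1

tr(A) = -3 + 4 = 1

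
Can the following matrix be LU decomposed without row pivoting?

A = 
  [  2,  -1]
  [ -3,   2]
Yes.
A[1,1] = 2 ≠ 0, so Gaussian elimination proceeds without a row swap: multiplier ℓ₂₁ = (-3)/(2) = -3/2, and U[2,2] = 2 - (-3/2)(-1) = 1/2.
L = 
  [   1,    0]
  [-3/2,    1]
U = 
  [  2,  -1]
  [  0, 1/2]
Check row 2 of LU: [(-3/2)(2), (-3/2)(-1) + (1/2)] = [-3, 2] = row 2 of A ✓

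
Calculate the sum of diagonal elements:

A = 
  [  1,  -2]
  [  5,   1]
2

tr(A) = 1 + 1 = 2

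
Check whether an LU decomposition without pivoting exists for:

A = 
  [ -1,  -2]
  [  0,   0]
Yes.
A[1,1] = -1 ≠ 0, so Gaussian elimination proceeds without a row swap: multiplier ℓ₂₁ = (0)/(-1) = 0, and U[2,2] = 0 - (0)(-2) = 0.
L = 
  [  1,   0]
  [  0,   1]
U = 
  [ -1,  -2]
  [  0,   0]
Check row 2 of LU: [(0)(-1), (0)(-2) + 0] = [0, 0] = row 2 of A ✓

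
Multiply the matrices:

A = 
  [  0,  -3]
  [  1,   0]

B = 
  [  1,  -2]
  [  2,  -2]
AB = 
  [ -6,   6]
  [  1,  -2]

A is 2×2 and B is 2×2, so AB is 2×2. Each entry is (row of A)·(column of B):
AB[1,1] = (0)(1) + (-3)(2) = -6
AB[1,2] = (0)(-2) + (-3)(-2) = 6
AB[2,1] = (1)(1) + (0)(2) = 1
AB[2,2] = (1)(-2) + (0)(-2) = -2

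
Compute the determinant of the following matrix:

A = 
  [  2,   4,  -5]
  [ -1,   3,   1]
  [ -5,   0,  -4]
Cofactor expansion along row 1:
det(A) = (2)·((3)(-4) - (1)(0)) - (4)·((-1)(-4) - (1)(-5)) + (-5)·((-1)(0) - (3)(-5))
  = (2)(-12) - (4)(9) + (-5)(15)
  = -135

det(A) = -135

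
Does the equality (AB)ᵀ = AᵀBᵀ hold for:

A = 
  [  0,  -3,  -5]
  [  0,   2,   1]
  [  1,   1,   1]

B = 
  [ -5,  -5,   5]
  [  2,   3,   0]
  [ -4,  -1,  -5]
No

(AB)ᵀ = 
  [ 14,   0,  -7]
  [ -4,   5,  -3]
  [ 25,  -5,   0]

AᵀBᵀ = 
  [  5,   0,  -5]
  [ 10,   0,   5]
  [ 25,  -7,  14]

The two matrices differ, so (AB)ᵀ ≠ AᵀBᵀ in general. The correct identity is (AB)ᵀ = BᵀAᵀ.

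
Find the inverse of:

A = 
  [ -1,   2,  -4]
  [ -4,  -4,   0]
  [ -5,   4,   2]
det(A) = (-1)·((-4)(2) - (0)(4)) - (2)·((-4)(2) - (0)(-5)) + (-4)·((-4)(4) - (-4)(-5))
  = (-1)(-8) - (2)(-8) + (-4)(-36)
  = 168
det(A) = 168 ≠ 0, so A is invertible.

Cofactors Cᵢⱼ = (-1)ⁱ⁺ʲ·Mᵢⱼ:
C = 
  [ -8,   8, -36]
  [-20, -22,  -6]
  [-16,  16,  12]

adj(A) = Cᵀ:
adj(A) = 
  [ -8, -20, -16]
  [  8, -22,  16]
  [-36,  -6,  12]

A⁻¹ = (1/168) · adj(A):
A⁻¹ = 
  [ -1/21,  -5/42,  -2/21]
  [  1/21, -11/84,   2/21]
  [ -3/14,  -1/28,   1/14]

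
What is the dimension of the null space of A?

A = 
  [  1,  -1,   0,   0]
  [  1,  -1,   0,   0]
nullity(A) = 3

Row reduce:
R2 → R2 - (1)·R1
REF = 
  [  1,  -1,   0,   0]
  [  0,   0,   0,   0]
Pivot columns: 1 → 1 pivot.
rank(A) = 1, so nullity(A) = 4 - 1 = 3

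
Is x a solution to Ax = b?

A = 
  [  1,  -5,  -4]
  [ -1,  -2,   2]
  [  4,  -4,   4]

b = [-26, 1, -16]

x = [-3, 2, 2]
No

Ax = [-21, 3, -12] ≠ b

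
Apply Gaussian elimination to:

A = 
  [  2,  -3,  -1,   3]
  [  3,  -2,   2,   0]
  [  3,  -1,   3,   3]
Row operations:
R2 → R2 - (3/2)·R1
R3 → R3 - (3/2)·R1
R3 → R3 - (7/5)·R2

Resulting echelon form:
REF = 
  [   2,   -3,   -1,    3]
  [   0,  5/2,  7/2, -9/2]
  [   0,    0, -2/5, 24/5]

Rank = 3 (number of non-zero pivot rows).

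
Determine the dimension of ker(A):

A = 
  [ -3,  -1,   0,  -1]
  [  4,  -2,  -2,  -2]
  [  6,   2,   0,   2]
nullity(A) = 2

Row reduce:
R2 → R2 + (4/3)·R1
R3 → R3 + (2)·R1
REF = 
  [   -3,    -1,     0,    -1]
  [    0, -10/3,    -2, -10/3]
  [    0,     0,     0,     0]
Pivot columns: 1, 2 → 2 pivots.
rank(A) = 2, so nullity(A) = 4 - 2 = 2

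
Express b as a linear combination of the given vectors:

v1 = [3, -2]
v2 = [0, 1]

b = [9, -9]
c1 = 3, c2 = -3

b = 3·v1 + -3·v2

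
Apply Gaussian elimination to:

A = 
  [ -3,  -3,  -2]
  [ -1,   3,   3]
Row operations:
R2 → R2 - (1/3)·R1

Resulting echelon form:
REF = 
  [  -3,   -3,   -2]
  [   0,    4, 11/3]

Rank = 2 (number of non-zero pivot rows).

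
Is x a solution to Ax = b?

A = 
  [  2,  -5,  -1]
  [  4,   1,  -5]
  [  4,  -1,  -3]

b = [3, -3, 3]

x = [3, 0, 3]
Yes

Ax = [3, -3, 3] = b ✓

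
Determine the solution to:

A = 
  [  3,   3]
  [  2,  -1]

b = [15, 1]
Row reduce the augmented matrix [A|b]:
R2 → R2 - (2/3)·R1
REF = 
  [  3,   3,  15]
  [  0,  -3,  -9]

Back-substitution:
x₂ = (-9) / (-3) = 3
x₁ = (15 - (3)(3)) / 3 = 2

x = [2, 3]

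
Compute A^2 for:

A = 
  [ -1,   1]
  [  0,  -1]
A² = A·A:
A²[1,1] = (-1)(-1) + (1)(0) = 1
A²[1,2] = (-1)(1) + (1)(-1) = -2
A²[2,1] = (0)(-1) + (-1)(0) = 0
A²[2,2] = (0)(1) + (-1)(-1) = 1
A² = 
  [  1,  -2]
  [  0,   1]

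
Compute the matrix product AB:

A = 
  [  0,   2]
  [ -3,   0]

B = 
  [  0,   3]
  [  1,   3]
A is 2×2 and B is 2×2, so AB is 2×2. Each entry is (row of A)·(column of B):
AB[1,1] = (0)(0) + (2)(1) = 2
AB[1,2] = (0)(3) + (2)(3) = 6
AB[2,1] = (-3)(0) + (0)(1) = 0
AB[2,2] = (-3)(3) + (0)(3) = -9

AB = 
  [  2,   6]
  [  0,  -9]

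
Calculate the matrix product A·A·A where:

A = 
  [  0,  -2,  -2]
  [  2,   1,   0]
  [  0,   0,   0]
A² = A·A:
A²[1,1] = (0)(0) + (-2)(2) + (-2)(0) = -4
A²[1,2] = (0)(-2) + (-2)(1) + (-2)(0) = -2
A²[1,3] = (0)(-2) + (-2)(0) + (-2)(0) = 0
A²[2,1] = (2)(0) + (1)(2) + (0)(0) = 2
A²[2,2] = (2)(-2) + (1)(1) + (0)(0) = -3
A²[2,3] = (2)(-2) + (1)(0) + (0)(0) = -4
A²[3,1] = (0)(0) + (0)(2) + (0)(0) = 0
A²[3,2] = (0)(-2) + (0)(1) + (0)(0) = 0
A²[3,3] = (0)(-2) + (0)(0) + (0)(0) = 0
A² = 
  [ -4,  -2,   0]
  [  2,  -3,  -4]
  [  0,   0,   0]

A^3 = A^2·A:
A^3[1,1] = (-4)(0) + (-2)(2) + (0)(0) = -4
A^3[1,2] = (-4)(-2) + (-2)(1) + (0)(0) = 6
A^3[1,3] = (-4)(-2) + (-2)(0) + (0)(0) = 8
A^3[2,1] = (2)(0) + (-3)(2) + (-4)(0) = -6
A^3[2,2] = (2)(-2) + (-3)(1) + (-4)(0) = -7
A^3[2,3] = (2)(-2) + (-3)(0) + (-4)(0) = -4
A^3[3,1] = (0)(0) + (0)(2) + (0)(0) = 0
A^3[3,2] = (0)(-2) + (0)(1) + (0)(0) = 0
A^3[3,3] = (0)(-2) + (0)(0) + (0)(0) = 0
A^3 = 
  [ -4,   6,   8]
  [ -6,  -7,  -4]
  [  0,   0,   0]

Therefore
A^3 = 
  [ -4,   6,   8]
  [ -6,  -7,  -4]
  [  0,   0,   0]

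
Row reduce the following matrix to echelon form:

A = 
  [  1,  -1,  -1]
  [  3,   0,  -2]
Row operations:
R2 → R2 - (3)·R1

Resulting echelon form:
REF = 
  [  1,  -1,  -1]
  [  0,   3,   1]

Rank = 2 (number of non-zero pivot rows).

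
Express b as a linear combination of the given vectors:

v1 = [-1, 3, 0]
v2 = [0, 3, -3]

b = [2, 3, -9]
c1 = -2, c2 = 3

b = -2·v1 + 3·v2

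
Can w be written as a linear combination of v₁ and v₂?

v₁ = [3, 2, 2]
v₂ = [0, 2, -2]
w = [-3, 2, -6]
Yes

Form the augmented matrix and row-reduce:
[v₁|v₂|w] = 
  [  3,   0,  -3]
  [  2,   2,   2]
  [  2,  -2,  -6]
R2 → R2 - (2/3)·R1
R3 → R3 - (2/3)·R1
R3 → R3 + (1)·R2
REF = 
  [  3,   0,  -3]
  [  0,   2,   4]
  [  0,   0,   0]

No row of the form [0 0 | nonzero], so the system is consistent. Back-substitution gives c₁ = -1, c₂ = 2: w = (-1)·v₁ + (2)·v₂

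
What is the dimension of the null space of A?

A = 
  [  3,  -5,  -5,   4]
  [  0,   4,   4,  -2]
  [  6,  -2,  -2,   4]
nullity(A) = 2

Row reduce:
R3 → R3 - (2)·R1
R3 → R3 - (2)·R2
REF = 
  [  3,  -5,  -5,   4]
  [  0,   4,   4,  -2]
  [  0,   0,   0,   0]
Pivot columns: 1, 2 → 2 pivots.
rank(A) = 2, so nullity(A) = 4 - 2 = 2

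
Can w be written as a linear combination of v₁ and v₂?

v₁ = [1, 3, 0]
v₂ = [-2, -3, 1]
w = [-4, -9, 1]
Yes

Form the augmented matrix and row-reduce:
[v₁|v₂|w] = 
  [  1,  -2,  -4]
  [  3,  -3,  -9]
  [  0,   1,   1]
R2 → R2 - (3)·R1
R3 → R3 - (1/3)·R2
REF = 
  [  1,  -2,  -4]
  [  0,   3,   3]
  [  0,   0,   0]

No row of the form [0 0 | nonzero], so the system is consistent. Back-substitution gives c₁ = -2, c₂ = 1: w = (-2)·v₁ + (1)·v₂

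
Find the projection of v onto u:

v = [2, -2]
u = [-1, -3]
proj_u(v) = [-2/5, -6/5]

v·u = (2)(-1) + (-2)(-3) = 4
u·u = (-1)² + (-3)² = 10
proj_u(v) = (v·u / u·u) × u = (4/10) × u = (2/5) × u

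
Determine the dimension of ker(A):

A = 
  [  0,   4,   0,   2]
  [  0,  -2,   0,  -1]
nullity(A) = 3

Row reduce:
R2 → R2 + (1/2)·R1
REF = 
  [  0,   4,   0,   2]
  [  0,   0,   0,   0]
Pivot columns: 2 → 1 pivot.
rank(A) = 1, so nullity(A) = 4 - 1 = 3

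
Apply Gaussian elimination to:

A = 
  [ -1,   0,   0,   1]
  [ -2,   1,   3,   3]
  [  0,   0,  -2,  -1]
Row operations:
R2 → R2 - (2)·R1

Resulting echelon form:
REF = 
  [ -1,   0,   0,   1]
  [  0,   1,   3,   1]
  [  0,   0,  -2,  -1]

Rank = 3 (number of non-zero pivot rows).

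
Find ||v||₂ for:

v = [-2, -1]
2.236

||v||₂ = √((-2)² + (-1)²) = √5 = 2.236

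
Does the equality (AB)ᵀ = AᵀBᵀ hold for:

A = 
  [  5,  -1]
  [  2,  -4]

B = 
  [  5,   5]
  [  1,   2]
No

(AB)ᵀ = 
  [ 24,   6]
  [ 23,   2]

AᵀBᵀ = 
  [ 35,   9]
  [-25,  -9]

The two matrices differ, so (AB)ᵀ ≠ AᵀBᵀ in general. The correct identity is (AB)ᵀ = BᵀAᵀ.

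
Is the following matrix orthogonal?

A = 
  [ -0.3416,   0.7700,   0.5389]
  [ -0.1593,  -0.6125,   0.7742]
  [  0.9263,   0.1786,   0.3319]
Yes

AᵀA = 
  [  1.0001,   0,   0]
  [  0,   1,   0]
  [  0,   0,   1]
≈ I (equal to I up to the 4-dp rounding of the entries)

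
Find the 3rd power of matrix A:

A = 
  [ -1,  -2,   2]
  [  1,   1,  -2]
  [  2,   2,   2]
A² = A·A:
A²[1,1] = (-1)(-1) + (-2)(1) + (2)(2) = 3
A²[1,2] = (-1)(-2) + (-2)(1) + (2)(2) = 4
A²[1,3] = (-1)(2) + (-2)(-2) + (2)(2) = 6
A²[2,1] = (1)(-1) + (1)(1) + (-2)(2) = -4
A²[2,2] = (1)(-2) + (1)(1) + (-2)(2) = -5
A²[2,3] = (1)(2) + (1)(-2) + (-2)(2) = -4
A²[3,1] = (2)(-1) + (2)(1) + (2)(2) = 4
A²[3,2] = (2)(-2) + (2)(1) + (2)(2) = 2
A²[3,3] = (2)(2) + (2)(-2) + (2)(2) = 4
A² = 
  [  3,   4,   6]
  [ -4,  -5,  -4]
  [  4,   2,   4]

A^3 = A^2·A:
A^3[1,1] = (3)(-1) + (4)(1) + (6)(2) = 13
A^3[1,2] = (3)(-2) + (4)(1) + (6)(2) = 10
A^3[1,3] = (3)(2) + (4)(-2) + (6)(2) = 10
A^3[2,1] = (-4)(-1) + (-5)(1) + (-4)(2) = -9
A^3[2,2] = (-4)(-2) + (-5)(1) + (-4)(2) = -5
A^3[2,3] = (-4)(2) + (-5)(-2) + (-4)(2) = -6
A^3[3,1] = (4)(-1) + (2)(1) + (4)(2) = 6
A^3[3,2] = (4)(-2) + (2)(1) + (4)(2) = 2
A^3[3,3] = (4)(2) + (2)(-2) + (4)(2) = 12
A^3 = 
  [ 13,  10,  10]
  [ -9,  -5,  -6]
  [  6,   2,  12]

Therefore
A^3 = 
  [ 13,  10,  10]
  [ -9,  -5,  -6]
  [  6,   2,  12]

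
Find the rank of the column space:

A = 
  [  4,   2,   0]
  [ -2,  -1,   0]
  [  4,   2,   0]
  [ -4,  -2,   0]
dim(Col(A)) = 1

Row reduce:
R2 → R2 + (1/2)·R1
R3 → R3 - (1)·R1
R4 → R4 + (1)·R1
REF = 
  [  4,   2,   0]
  [  0,   0,   0]
  [  0,   0,   0]
  [  0,   0,   0]
Pivot columns: 1 → 1 pivot.
dim(Col(A)) = number of pivot columns = 1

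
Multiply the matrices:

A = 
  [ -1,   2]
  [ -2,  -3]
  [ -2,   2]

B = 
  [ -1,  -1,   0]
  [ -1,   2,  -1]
A is 3×2 and B is 2×3, so AB is 3×3. Each entry is (row of A)·(column of B):
AB[1,1] = (-1)(-1) + (2)(-1) = -1
AB[1,2] = (-1)(-1) + (2)(2) = 5
AB[1,3] = (-1)(0) + (2)(-1) = -2
AB[2,1] = (-2)(-1) + (-3)(-1) = 5
AB[2,2] = (-2)(-1) + (-3)(2) = -4
AB[2,3] = (-2)(0) + (-3)(-1) = 3
AB[3,1] = (-2)(-1) + (2)(-1) = 0
AB[3,2] = (-2)(-1) + (2)(2) = 6
AB[3,3] = (-2)(0) + (2)(-1) = -2

AB = 
  [ -1,   5,  -2]
  [  5,  -4,   3]
  [  0,   6,  -2]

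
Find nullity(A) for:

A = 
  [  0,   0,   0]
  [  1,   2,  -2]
nullity(A) = 2

Row reduce:
Swap R1 ↔ R2
REF = 
  [  1,   2,  -2]
  [  0,   0,   0]
Pivot columns: 1 → 1 pivot.
rank(A) = 1, so nullity(A) = 3 - 1 = 2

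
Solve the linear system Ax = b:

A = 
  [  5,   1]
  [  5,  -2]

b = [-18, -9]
Row reduce the augmented matrix [A|b]:
R2 → R2 - (1)·R1
REF = 
  [  5,   1, -18]
  [  0,  -3,   9]

Back-substitution:
x₂ = 9 / (-3) = -3
x₁ = (-18 - (1)(-3)) / 5 = -3

x = [-3, -3]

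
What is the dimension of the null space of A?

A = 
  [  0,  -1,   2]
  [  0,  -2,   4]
nullity(A) = 2

Row reduce:
R2 → R2 - (2)·R1
REF = 
  [  0,  -1,   2]
  [  0,   0,   0]
Pivot columns: 2 → 1 pivot.
rank(A) = 1, so nullity(A) = 3 - 1 = 2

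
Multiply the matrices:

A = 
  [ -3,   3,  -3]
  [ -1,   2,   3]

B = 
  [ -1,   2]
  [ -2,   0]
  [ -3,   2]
A is 2×3 and B is 3×2, so AB is 2×2. Each entry is (row of A)·(column of B):
AB[1,1] = (-3)(-1) + (3)(-2) + (-3)(-3) = 6
AB[1,2] = (-3)(2) + (3)(0) + (-3)(2) = -12
AB[2,1] = (-1)(-1) + (2)(-2) + (3)(-3) = -12
AB[2,2] = (-1)(2) + (2)(0) + (3)(2) = 4

AB = 
  [  6, -12]
  [-12,   4]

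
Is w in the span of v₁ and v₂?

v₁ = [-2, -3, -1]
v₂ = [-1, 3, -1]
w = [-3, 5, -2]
No

Form the augmented matrix and row-reduce:
[v₁|v₂|w] = 
  [ -2,  -1,  -3]
  [ -3,   3,   5]
  [ -1,  -1,  -2]
R2 → R2 - (3/2)·R1
R3 → R3 - (1/2)·R1
R3 → R3 + (1/9)·R2
REF = 
  [  -2,   -1,   -3]
  [   0,  9/2, 19/2]
  [   0,    0,  5/9]

Row 3 reads [0 0 | 5/9], i.e. 0 = 5/9, so the system is inconsistent and w ∉ span{v₁, v₂}.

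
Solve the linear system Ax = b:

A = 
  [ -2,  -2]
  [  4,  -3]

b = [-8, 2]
Row reduce the augmented matrix [A|b]:
R2 → R2 + (2)·R1
REF = 
  [ -2,  -2,  -8]
  [  0,  -7, -14]

Back-substitution:
x₂ = (-14) / (-7) = 2
x₁ = (-8 - (-2)(2)) / (-2) = 2

x = [2, 2]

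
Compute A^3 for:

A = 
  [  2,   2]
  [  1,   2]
A² = A·A:
A²[1,1] = (2)(2) + (2)(1) = 6
A²[1,2] = (2)(2) + (2)(2) = 8
A²[2,1] = (1)(2) + (2)(1) = 4
A²[2,2] = (1)(2) + (2)(2) = 6
A² = 
  [  6,   8]
  [  4,   6]

A^3 = A^2·A:
A^3[1,1] = (6)(2) + (8)(1) = 20
A^3[1,2] = (6)(2) + (8)(2) = 28
A^3[2,1] = (4)(2) + (6)(1) = 14
A^3[2,2] = (4)(2) + (6)(2) = 20
A^3 = 
  [ 20,  28]
  [ 14,  20]

Therefore
A^3 = 
  [ 20,  28]
  [ 14,  20]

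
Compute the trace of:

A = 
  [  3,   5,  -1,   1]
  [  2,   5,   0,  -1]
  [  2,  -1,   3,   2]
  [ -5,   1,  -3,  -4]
7

tr(A) = 3 + 5 + 3 + -4 = 7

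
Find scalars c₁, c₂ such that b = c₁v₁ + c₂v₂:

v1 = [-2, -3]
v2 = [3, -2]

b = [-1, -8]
c1 = 2, c2 = 1

b = 2·v1 + 1·v2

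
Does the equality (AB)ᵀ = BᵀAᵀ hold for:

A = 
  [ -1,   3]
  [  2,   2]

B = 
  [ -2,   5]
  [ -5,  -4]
Yes

(AB)ᵀ = 
  [-13, -14]
  [-17,   2]

BᵀAᵀ = 
  [-13, -14]
  [-17,   2]

Both sides are equal — this is the standard identity (AB)ᵀ = BᵀAᵀ, which holds for all A, B.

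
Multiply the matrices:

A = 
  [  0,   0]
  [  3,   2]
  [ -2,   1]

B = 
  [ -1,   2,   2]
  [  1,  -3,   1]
AB = 
  [  0,   0,   0]
  [ -1,   0,   8]
  [  3,  -7,  -3]

A is 3×2 and B is 2×3, so AB is 3×3. Each entry is (row of A)·(column of B):
AB[1,1] = (0)(-1) + (0)(1) = 0
AB[1,2] = (0)(2) + (0)(-3) = 0
AB[1,3] = (0)(2) + (0)(1) = 0
AB[2,1] = (3)(-1) + (2)(1) = -1
AB[2,2] = (3)(2) + (2)(-3) = 0
AB[2,3] = (3)(2) + (2)(1) = 8
AB[3,1] = (-2)(-1) + (1)(1) = 3
AB[3,2] = (-2)(2) + (1)(-3) = -7
AB[3,3] = (-2)(2) + (1)(1) = -3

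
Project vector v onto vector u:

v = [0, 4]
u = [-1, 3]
proj_u(v) = [-6/5, 18/5]

v·u = (0)(-1) + (4)(3) = 12
u·u = (-1)² + (3)² = 10
proj_u(v) = (v·u / u·u) × u = (12/10) × u = (6/5) × u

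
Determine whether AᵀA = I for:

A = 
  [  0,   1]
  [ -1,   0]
Yes

AᵀA = 
  [  1,   0]
  [  0,   1]
= I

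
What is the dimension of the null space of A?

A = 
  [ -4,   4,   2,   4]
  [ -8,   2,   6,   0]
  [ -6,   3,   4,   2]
nullity(A) = 2

Row reduce:
R2 → R2 - (2)·R1
R3 → R3 - (3/2)·R1
R3 → R3 - (1/2)·R2
REF = 
  [ -4,   4,   2,   4]
  [  0,  -6,   2,  -8]
  [  0,   0,   0,   0]
Pivot columns: 1, 2 → 2 pivots.
rank(A) = 2, so nullity(A) = 4 - 2 = 2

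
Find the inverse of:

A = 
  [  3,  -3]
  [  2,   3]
det(A) = (3)(3) - (-3)(2) = 15
For a 2×2 matrix, A⁻¹ = (1/det(A)) · [[d, -b], [-c, a]]
    = (1/15) · [[3, 3], [-2, 3]]

A⁻¹ = 
  [  1/5,   1/5]
  [-2/15,   1/5]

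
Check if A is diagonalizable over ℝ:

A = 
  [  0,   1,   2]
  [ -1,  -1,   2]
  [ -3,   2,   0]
No

Characteristic polynomial: det(λI - A) = λ³ + λ² + 3λ + 16
By the rational root theorem any rational root is an integer dividing 16; none of those is a root, so p(λ) has no rational roots and hence (being an irreducible cubic) no repeated roots.
Discriminant of the cubic: Δ = -6211
Δ < 0 ⇒ one real eigenvalue and a complex-conjugate pair: λ ≈ 0.7233 + 2.453i, 0.7233 - 2.453i, -2.447
Has complex eigenvalues (not diagonalizable over ℝ).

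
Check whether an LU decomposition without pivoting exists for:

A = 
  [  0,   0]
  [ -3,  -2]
No.
A[1,1] = 0 but A[2,1] = -3 ≠ 0. Any LU with L unit lower triangular has (LU)[1,1] = U[1,1] and (LU)[2,1] = L[2,1]·U[1,1]; matching A forces U[1,1] = 0, which then forces (LU)[2,1] = 0 ≠ -3. A row swap (pivoting) is required.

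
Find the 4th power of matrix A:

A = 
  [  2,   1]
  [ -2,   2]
A² = A·A:
A²[1,1] = (2)(2) + (1)(-2) = 2
A²[1,2] = (2)(1) + (1)(2) = 4
A²[2,1] = (-2)(2) + (2)(-2) = -8
A²[2,2] = (-2)(1) + (2)(2) = 2
A² = 
  [  2,   4]
  [ -8,   2]

A^3 = A^2·A:
A^3[1,1] = (2)(2) + (4)(-2) = -4
A^3[1,2] = (2)(1) + (4)(2) = 10
A^3[2,1] = (-8)(2) + (2)(-2) = -20
A^3[2,2] = (-8)(1) + (2)(2) = -4
A^3 = 
  [ -4,  10]
  [-20,  -4]

A^4 = A^3·A:
A^4[1,1] = (-4)(2) + (10)(-2) = -28
A^4[1,2] = (-4)(1) + (10)(2) = 16
A^4[2,1] = (-20)(2) + (-4)(-2) = -32
A^4[2,2] = (-20)(1) + (-4)(2) = -28
A^4 = 
  [-28,  16]
  [-32, -28]

Therefore
A^4 = 
  [-28,  16]
  [-32, -28]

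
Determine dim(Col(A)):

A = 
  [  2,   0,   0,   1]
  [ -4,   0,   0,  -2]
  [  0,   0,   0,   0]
dim(Col(A)) = 1

Row reduce:
R2 → R2 + (2)·R1
REF = 
  [  2,   0,   0,   1]
  [  0,   0,   0,   0]
  [  0,   0,   0,   0]
Pivot columns: 1 → 1 pivot.
dim(Col(A)) = number of pivot columns = 1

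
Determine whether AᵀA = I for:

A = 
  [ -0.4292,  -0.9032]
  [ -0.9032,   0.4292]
Yes

AᵀA = 
  [  1,   0]
  [  0,   1]
≈ I (equal to I up to the 4-dp rounding of the entries)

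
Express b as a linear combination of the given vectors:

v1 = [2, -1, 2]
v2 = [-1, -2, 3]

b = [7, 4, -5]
c1 = 2, c2 = -3

b = 2·v1 + -3·v2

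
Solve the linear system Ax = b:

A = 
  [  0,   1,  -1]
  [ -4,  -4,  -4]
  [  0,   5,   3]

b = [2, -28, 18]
Row reduce the augmented matrix [A|b]:
Swap R1 ↔ R2
R3 → R3 - (5)·R2
REF = 
  [ -4,  -4,  -4, -28]
  [  0,   1,  -1,   2]
  [  0,   0,   8,   8]

Back-substitution:
x₃ = 8 / 8 = 1
x₂ = (2 - (-1)(1)) / 1 = 3
x₁ = (-28 - (-4)(3) - (-4)(1)) / (-4) = 3

x = [3, 3, 1]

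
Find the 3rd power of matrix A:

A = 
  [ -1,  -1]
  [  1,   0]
A^3 = 
  [  1,   0]
  [  0,   1]

A² = A·A:
A²[1,1] = (-1)(-1) + (-1)(1) = 0
A²[1,2] = (-1)(-1) + (-1)(0) = 1
A²[2,1] = (1)(-1) + (0)(1) = -1
A²[2,2] = (1)(-1) + (0)(0) = -1
A² = 
  [  0,   1]
  [ -1,  -1]

A^3 = A^2·A:
A^3[1,1] = (0)(-1) + (1)(1) = 1
A^3[1,2] = (0)(-1) + (1)(0) = 0
A^3[2,1] = (-1)(-1) + (-1)(1) = 0
A^3[2,2] = (-1)(-1) + (-1)(0) = 1
A^3 = 
  [  1,   0]
  [  0,   1]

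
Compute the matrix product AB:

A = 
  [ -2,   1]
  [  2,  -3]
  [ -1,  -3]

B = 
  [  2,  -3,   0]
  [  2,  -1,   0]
AB = 
  [ -2,   5,   0]
  [ -2,  -3,   0]
  [ -8,   6,   0]

A is 3×2 and B is 2×3, so AB is 3×3. Each entry is (row of A)·(column of B):
AB[1,1] = (-2)(2) + (1)(2) = -2
AB[1,2] = (-2)(-3) + (1)(-1) = 5
AB[1,3] = (-2)(0) + (1)(0) = 0
AB[2,1] = (2)(2) + (-3)(2) = -2
AB[2,2] = (2)(-3) + (-3)(-1) = -3
AB[2,3] = (2)(0) + (-3)(0) = 0
AB[3,1] = (-1)(2) + (-3)(2) = -8
AB[3,2] = (-1)(-3) + (-3)(-1) = 6
AB[3,3] = (-1)(0) + (-3)(0) = 0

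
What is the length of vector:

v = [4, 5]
6.403

||v||₂ = √((4)² + (5)²) = √41 = 6.403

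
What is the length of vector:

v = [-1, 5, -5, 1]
7.211

||v||₂ = √((-1)² + (5)² + (-5)² + (1)²) = √52 = 7.211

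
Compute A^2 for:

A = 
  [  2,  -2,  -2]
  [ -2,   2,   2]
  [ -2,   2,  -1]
A² = A·A:
A²[1,1] = (2)(2) + (-2)(-2) + (-2)(-2) = 12
A²[1,2] = (2)(-2) + (-2)(2) + (-2)(2) = -12
A²[1,3] = (2)(-2) + (-2)(2) + (-2)(-1) = -6
A²[2,1] = (-2)(2) + (2)(-2) + (2)(-2) = -12
A²[2,2] = (-2)(-2) + (2)(2) + (2)(2) = 12
A²[2,3] = (-2)(-2) + (2)(2) + (2)(-1) = 6
A²[3,1] = (-2)(2) + (2)(-2) + (-1)(-2) = -6
A²[3,2] = (-2)(-2) + (2)(2) + (-1)(2) = 6
A²[3,3] = (-2)(-2) + (2)(2) + (-1)(-1) = 9
A² = 
  [ 12, -12,  -6]
  [-12,  12,   6]
  [ -6,   6,   9]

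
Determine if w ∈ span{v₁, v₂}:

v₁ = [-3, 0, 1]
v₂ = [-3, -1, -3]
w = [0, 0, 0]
Yes

Form the augmented matrix and row-reduce:
[v₁|v₂|w] = 
  [ -3,  -3,   0]
  [  0,  -1,   0]
  [  1,  -3,   0]
R3 → R3 + (1/3)·R1
R3 → R3 - (4)·R2
REF = 
  [ -3,  -3,   0]
  [  0,  -1,   0]
  [  0,   0,   0]

No row of the form [0 0 | nonzero], so the system is consistent. Back-substitution gives c₁ = 0, c₂ = 0: w = (0)·v₁ + (0)·v₂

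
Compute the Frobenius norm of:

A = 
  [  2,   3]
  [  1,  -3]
||A||_F = 4.796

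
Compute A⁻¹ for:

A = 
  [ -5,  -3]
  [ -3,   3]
det(A) = (-5)(3) - (-3)(-3) = -24
For a 2×2 matrix, A⁻¹ = (1/det(A)) · [[d, -b], [-c, a]]
    = (-1/24) · [[3, 3], [3, -5]]

A⁻¹ = 
  [-1/8, -1/8]
  [-1/8, 5/24]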